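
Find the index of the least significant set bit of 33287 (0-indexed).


0b1000001000000111. Lowest set bit at position 0

0


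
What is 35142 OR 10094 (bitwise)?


0b1000100101000110 | 0b10011101101110 = 0b1010111101101110 = 44910

44910


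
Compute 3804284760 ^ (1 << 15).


3804284760 ^ (1 << 15) = 3804284760 ^ 32768 = 3804251992

3804251992


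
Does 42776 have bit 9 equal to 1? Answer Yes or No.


0b1010011100011000, bit 9 = 1. Yes

Yes


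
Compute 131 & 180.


0b10000011 & 0b10110100 = 0b10000000 = 128

128


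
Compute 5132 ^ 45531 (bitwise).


0b1010000001100 ^ 0b1011000111011011 = 0b1010010111010111 = 42455

42455


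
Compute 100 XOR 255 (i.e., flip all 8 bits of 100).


100 ^ 255 = 155

155


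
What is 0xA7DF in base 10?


A7DF hex = 42975 decimal

42975


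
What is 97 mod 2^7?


97 & 127 = 97

97


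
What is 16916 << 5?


0b100001000010100 << 5 = 0b10000100001010000000 = 541312

541312


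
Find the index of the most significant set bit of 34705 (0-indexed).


0b1000011110010001. Highest set bit at position 15

15


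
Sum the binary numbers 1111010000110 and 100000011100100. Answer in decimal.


1111010000110 + 100000011100100 = 101111101101010 = 24426

24426


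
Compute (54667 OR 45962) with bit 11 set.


Step 1: 54667 | 45962 = 63371
Step 2: 63371 | (1 << 11) = 63371 | 2048 = 65419

65419


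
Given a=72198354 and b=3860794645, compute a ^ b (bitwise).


72198354 ^ 3860794645 = 3797067207

3797067207


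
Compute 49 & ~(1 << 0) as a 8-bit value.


49 & ~(1 << 0) = 48

48


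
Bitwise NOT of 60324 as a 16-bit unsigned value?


~0b1110101110100100 = 0b1010001011011 = 5211 (16-bit unsigned)

5211


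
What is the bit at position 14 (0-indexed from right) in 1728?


0b11011000000, position 14 = 0

0


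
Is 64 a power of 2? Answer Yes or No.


0b1000000. Only one bit set => Yes

Yes


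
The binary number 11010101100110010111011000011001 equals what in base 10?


11010101100110010111011000011001 in decimal = 3583604249

3583604249


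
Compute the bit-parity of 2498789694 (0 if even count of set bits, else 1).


0b10010100111100001000000100111110 has 14 ones => parity 0

0


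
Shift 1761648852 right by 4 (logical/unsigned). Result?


0b1101001000000001010000011010100 >> 4 = 0b110100100000000101000001101 = 110103053

110103053


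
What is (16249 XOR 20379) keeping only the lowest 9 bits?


Step 1: 16249 ^ 20379 = 28898
Step 2: 28898 & 511 = 226

226


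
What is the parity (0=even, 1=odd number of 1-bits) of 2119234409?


0b1111110010100001111001101101001 has 18 ones => parity 0

0


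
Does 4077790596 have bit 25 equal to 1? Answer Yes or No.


0b11110011000011100010010110000100, bit 25 = 1. Yes

Yes


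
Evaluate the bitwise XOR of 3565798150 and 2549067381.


0b11010100100010011100001100000110 ^ 0b10010111111011111010111001110101 = 0b1000011011001100110110101110011 = 1130786163

1130786163


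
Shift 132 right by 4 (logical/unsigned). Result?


0b10000100 >> 4 = 0b1000 = 8

8


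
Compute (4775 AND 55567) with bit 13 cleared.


Step 1: 4775 & 55567 = 4103
Step 2: 4103 & ~(1 << 13) = 4103

4103


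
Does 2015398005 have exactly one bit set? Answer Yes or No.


0b1111000001000001000100001110101. Multiple bits set => No

No


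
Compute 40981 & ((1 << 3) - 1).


40981 & 7 = 5

5


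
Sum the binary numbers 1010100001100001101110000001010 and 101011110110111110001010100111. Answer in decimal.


1010100001100001101110000001010 + 101011110110111110001010100111 = 10000000000011001011111010110001 = 2148318897

2148318897


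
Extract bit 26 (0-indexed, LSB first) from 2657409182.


0b10011110011001001101100010011110, position 26 = 1

1


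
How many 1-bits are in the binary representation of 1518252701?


0b1011010011111101011001010011101 has 19 set bits

19


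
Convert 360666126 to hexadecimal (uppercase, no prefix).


360666126 = 157F540E hex

157F540E


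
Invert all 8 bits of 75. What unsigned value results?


75 ^ 255 = 180

180


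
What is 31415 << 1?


0b111101010110111 << 1 = 0b1111010101101110 = 62830

62830


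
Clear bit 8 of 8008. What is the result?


8008 & ~(1 << 8) = 7752

7752


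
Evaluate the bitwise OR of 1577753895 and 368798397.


0b1011110000010101001110100100111 | 0b10101111110110110101010111101 = 0b1011111111110111111111110111111 = 1610350527

1610350527


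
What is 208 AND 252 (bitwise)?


0b11010000 & 0b11111100 = 0b11010000 = 208

208


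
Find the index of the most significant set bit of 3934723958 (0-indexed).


0b11101010100001110001111101110110. Highest set bit at position 31

31


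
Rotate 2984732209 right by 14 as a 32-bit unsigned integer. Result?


Rotate 0b10110001111001110110011000110001 right by 14 (32-bit) = 0b10011000110001101100011110011101 = 2563164061

2563164061


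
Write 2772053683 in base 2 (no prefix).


2772053683 = 10100101001110100010111010110011 in binary

10100101001110100010111010110011


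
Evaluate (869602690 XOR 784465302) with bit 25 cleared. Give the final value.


Step 1: 869602690 ^ 784465302 = 487909396
Step 2: 487909396 & ~(1 << 25) = 487909396

487909396


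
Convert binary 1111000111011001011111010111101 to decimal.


1111000111011001011111010111101 in decimal = 2028781245

2028781245


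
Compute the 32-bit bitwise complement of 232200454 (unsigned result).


~0b1101110101110001100100000110 = 0b11110010001010001110011011111001 = 4062766841 (32-bit unsigned)

4062766841


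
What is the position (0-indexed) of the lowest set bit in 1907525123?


0b1110001101100101000011000000011. Lowest set bit at position 0

0


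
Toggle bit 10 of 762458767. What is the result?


762458767 ^ (1 << 10) = 762458767 ^ 1024 = 762459791

762459791


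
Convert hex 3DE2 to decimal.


3DE2 hex = 15842 decimal

15842


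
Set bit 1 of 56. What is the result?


56 | (1 << 1) = 56 | 2 = 58

58


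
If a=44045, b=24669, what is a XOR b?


44045 ^ 24669 = 52304

52304


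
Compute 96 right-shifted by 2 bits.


0b1100000 >> 2 = 0b11000 = 24

24


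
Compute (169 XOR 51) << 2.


Step 1: 169 ^ 51 = 154
Step 2: 154 << 2 = 616

616


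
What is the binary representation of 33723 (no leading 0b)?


33723 = 1000001110111011 in binary

1000001110111011


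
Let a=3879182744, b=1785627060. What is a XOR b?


3879182744 ^ 1785627060 = 2371428396

2371428396


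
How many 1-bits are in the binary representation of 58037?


0b1110001010110101 has 9 set bits

9


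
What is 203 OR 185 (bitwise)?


0b11001011 | 0b10111001 = 0b11111011 = 251

251


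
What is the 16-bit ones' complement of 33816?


33816 ^ 65535 = 31719

31719


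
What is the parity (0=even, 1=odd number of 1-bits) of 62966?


0b1111010111110110 has 12 ones => parity 0

0


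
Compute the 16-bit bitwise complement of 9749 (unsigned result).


~0b10011000010101 = 0b1101100111101010 = 55786 (16-bit unsigned)

55786


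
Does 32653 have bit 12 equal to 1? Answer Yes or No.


0b111111110001101, bit 12 = 1. Yes

Yes


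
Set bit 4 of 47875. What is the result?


47875 | (1 << 4) = 47875 | 16 = 47891

47891


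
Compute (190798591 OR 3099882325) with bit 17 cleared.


Step 1: 190798591 | 3099882325 = 3151985663
Step 2: 3151985663 & ~(1 << 17) = 3151854591

3151854591


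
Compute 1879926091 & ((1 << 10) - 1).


1879926091 & 1023 = 331

331


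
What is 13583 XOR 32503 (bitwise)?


0b11010100001111 ^ 0b111111011110111 = 0b100101111111000 = 19448

19448


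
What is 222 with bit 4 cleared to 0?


222 & ~(1 << 4) = 206

206


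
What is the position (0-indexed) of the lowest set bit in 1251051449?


0b1001010100100011000011110111001. Lowest set bit at position 0

0


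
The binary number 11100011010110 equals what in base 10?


11100011010110 in decimal = 14550

14550


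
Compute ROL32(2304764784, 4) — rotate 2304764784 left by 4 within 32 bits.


Rotate 0b10001001010111111110101101110000 left by 4 (32-bit) = 0b10010101111111101011011100001000 = 2516498184

2516498184


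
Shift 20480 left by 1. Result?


0b101000000000000 << 1 = 0b1010000000000000 = 40960

40960


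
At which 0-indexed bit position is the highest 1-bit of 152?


0b10011000. Highest set bit at position 7

7


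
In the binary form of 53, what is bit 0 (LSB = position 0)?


0b110101, position 0 = 1

1


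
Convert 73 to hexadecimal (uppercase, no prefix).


73 = 49 hex

49


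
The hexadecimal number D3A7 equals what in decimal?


D3A7 hex = 54183 decimal

54183


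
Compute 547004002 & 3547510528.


0b100000100110101001111001100010 & 0b11010011011100101011011100000000 = 0b100101001011000000000 = 1218048

1218048


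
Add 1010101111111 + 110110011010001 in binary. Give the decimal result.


1010101111111 + 110110011010001 = 1000001001010000 = 33360

33360


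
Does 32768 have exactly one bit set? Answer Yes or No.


0b1000000000000000. Only one bit set => Yes

Yes


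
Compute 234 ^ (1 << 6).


234 ^ (1 << 6) = 234 ^ 64 = 170

170


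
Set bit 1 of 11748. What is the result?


11748 | (1 << 1) = 11748 | 2 = 11750

11750


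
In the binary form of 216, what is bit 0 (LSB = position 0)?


0b11011000, position 0 = 0

0


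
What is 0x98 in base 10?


98 hex = 152 decimal

152


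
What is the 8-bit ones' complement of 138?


138 ^ 255 = 117

117


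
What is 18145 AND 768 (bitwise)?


0b100011011100001 & 0b1100000000 = 0b1000000000 = 512

512


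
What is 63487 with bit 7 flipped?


63487 ^ (1 << 7) = 63487 ^ 128 = 63359

63359


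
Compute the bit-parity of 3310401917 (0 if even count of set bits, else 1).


0b11000101010100001011100101111101 has 17 ones => parity 1

1


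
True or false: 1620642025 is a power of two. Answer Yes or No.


0b1100000100110010000100011101001. Multiple bits set => No

No


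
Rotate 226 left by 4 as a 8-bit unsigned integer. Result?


Rotate 0b11100010 left by 4 (8-bit) = 0b101110 = 46

46


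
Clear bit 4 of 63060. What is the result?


63060 & ~(1 << 4) = 63044

63044


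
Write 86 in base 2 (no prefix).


86 = 1010110 in binary

1010110


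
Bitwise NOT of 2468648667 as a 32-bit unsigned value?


~0b10010011001001001001011011011011 = 0b1101100110110110110100100100100 = 1826318628 (32-bit unsigned)

1826318628


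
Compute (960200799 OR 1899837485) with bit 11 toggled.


Step 1: 960200799 | 1899837485 = 2034219135
Step 2: 2034219135 ^ (1 << 11) = 2034219135 ^ 2048 = 2034217087

2034217087


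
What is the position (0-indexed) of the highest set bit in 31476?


0b111101011110100. Highest set bit at position 14

14


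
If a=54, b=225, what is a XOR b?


54 ^ 225 = 215

215


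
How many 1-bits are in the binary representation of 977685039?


0b111010010001100100101000101111 has 15 set bits

15


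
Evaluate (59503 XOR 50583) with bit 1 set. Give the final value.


Step 1: 59503 ^ 50583 = 11768
Step 2: 11768 | (1 << 1) = 11768 | 2 = 11770

11770


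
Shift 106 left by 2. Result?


0b1101010 << 2 = 0b110101000 = 424

424


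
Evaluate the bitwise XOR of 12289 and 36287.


0b11000000000001 ^ 0b1000110110111111 = 0b1011110110111110 = 48574

48574


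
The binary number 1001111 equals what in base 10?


1001111 in decimal = 79

79


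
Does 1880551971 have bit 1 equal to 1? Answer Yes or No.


0b1110000000101101111001000100011, bit 1 = 1. Yes

Yes


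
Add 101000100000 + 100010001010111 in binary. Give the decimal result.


101000100000 + 100010001010111 = 100111001110111 = 20087

20087


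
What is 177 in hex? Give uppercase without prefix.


177 = B1 hex

B1


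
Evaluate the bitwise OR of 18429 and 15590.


0b100011111111101 | 0b11110011100110 = 0b111111111111111 = 32767

32767


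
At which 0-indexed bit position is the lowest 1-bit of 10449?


0b10100011010001. Lowest set bit at position 0

0


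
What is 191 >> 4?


0b10111111 >> 4 = 0b1011 = 11

11


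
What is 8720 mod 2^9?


8720 & 511 = 16

16


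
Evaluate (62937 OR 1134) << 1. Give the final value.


Step 1: 62937 | 1134 = 62975
Step 2: 62975 << 1 = 125950

125950


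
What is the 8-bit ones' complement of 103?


103 ^ 255 = 152

152


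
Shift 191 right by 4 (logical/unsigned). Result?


0b10111111 >> 4 = 0b1011 = 11

11


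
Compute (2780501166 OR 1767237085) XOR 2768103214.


Step 1: 2780501166 | 1767237085 = 3992974847
Step 2: 3992974847 ^ 2768103214 = 1224872657

1224872657


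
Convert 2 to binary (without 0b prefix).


2 = 10 in binary

10


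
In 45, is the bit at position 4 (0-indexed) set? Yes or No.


0b101101, bit 4 = 0. No

No


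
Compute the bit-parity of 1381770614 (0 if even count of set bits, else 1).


0b1010010010111000010010101110110 has 15 ones => parity 1

1


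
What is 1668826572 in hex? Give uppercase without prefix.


1668826572 = 637845CC hex

637845CC


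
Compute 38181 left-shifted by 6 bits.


0b1001010100100101 << 6 = 0b1001010100100101000000 = 2443584

2443584


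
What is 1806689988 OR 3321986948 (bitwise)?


0b1101011101011111110011011000100 | 0b11000110000000010111111110000100 = 0b11101111101011111111111111000100 = 4021288900

4021288900


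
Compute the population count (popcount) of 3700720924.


0b11011100100101001000010100011100 has 14 set bits

14


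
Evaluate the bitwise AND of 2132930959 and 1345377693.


0b1111111001000011111000110001111 & 0b1010000001100001101010110011101 = 0b1010000001000001101000110001101 = 1344328077

1344328077


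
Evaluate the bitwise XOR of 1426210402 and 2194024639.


0b1010101000000100011111001100010 ^ 0b10000010110001100010100010111111 = 0b11010111110001000001011011011101 = 3619952349

3619952349


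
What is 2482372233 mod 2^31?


2482372233 & 2147483647 = 334888585

334888585


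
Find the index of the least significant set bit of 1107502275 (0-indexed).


0b1000010000000110010010011000011. Lowest set bit at position 0

0


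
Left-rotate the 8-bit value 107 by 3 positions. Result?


Rotate 0b1101011 left by 3 (8-bit) = 0b1011011 = 91

91


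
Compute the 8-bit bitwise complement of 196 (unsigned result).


~0b11000100 = 0b111011 = 59 (8-bit unsigned)

59


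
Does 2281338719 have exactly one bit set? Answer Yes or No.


0b10000111111110100111011101011111. Multiple bits set => No

No


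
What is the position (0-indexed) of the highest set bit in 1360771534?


0b1010001000110111011100111001110. Highest set bit at position 30

30


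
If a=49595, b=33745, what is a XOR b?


49595 ^ 33745 = 17002

17002


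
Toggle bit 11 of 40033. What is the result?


40033 ^ (1 << 11) = 40033 ^ 2048 = 37985

37985


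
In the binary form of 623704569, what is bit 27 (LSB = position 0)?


0b100101001011001111100111111001, position 27 = 0

0


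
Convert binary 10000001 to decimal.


10000001 in decimal = 129

129


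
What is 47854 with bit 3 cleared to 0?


47854 & ~(1 << 3) = 47846

47846


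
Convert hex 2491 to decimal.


2491 hex = 9361 decimal

9361


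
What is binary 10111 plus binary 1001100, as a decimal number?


10111 + 1001100 = 1100011 = 99

99


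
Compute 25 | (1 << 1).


25 | (1 << 1) = 25 | 2 = 27

27


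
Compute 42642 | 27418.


0b1010011010010010 | 0b110101100011010 = 0b1110111110011010 = 61338

61338


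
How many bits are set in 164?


0b10100100 has 3 set bits

3


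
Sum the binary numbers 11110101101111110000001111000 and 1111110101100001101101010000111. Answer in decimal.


11110101101111110000001111000 + 1111110101100001101101010000111 = 10011101011010001011101011111111 = 2640886527

2640886527


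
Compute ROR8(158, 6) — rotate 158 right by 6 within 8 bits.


Rotate 0b10011110 right by 6 (8-bit) = 0b1111010 = 122

122


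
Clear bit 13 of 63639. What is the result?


63639 & ~(1 << 13) = 55447

55447


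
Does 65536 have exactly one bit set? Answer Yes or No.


0b10000000000000000. Only one bit set => Yes

Yes


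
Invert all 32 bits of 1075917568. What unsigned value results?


1075917568 ^ 4294967295 = 3219049727

3219049727


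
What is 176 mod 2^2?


176 & 3 = 0

0


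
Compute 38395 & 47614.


0b1001010111111011 & 0b1011100111111110 = 0b1001000111111010 = 37370

37370


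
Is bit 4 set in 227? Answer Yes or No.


0b11100011, bit 4 = 0. No

No


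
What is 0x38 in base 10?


38 hex = 56 decimal

56


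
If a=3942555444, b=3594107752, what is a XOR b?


3942555444 ^ 3594107752 = 1019683932

1019683932


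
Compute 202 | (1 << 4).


202 | (1 << 4) = 202 | 16 = 218

218


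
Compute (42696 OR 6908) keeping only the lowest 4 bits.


Step 1: 42696 | 6908 = 48892
Step 2: 48892 & 15 = 12

12


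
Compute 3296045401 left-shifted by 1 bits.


0b11000100011101011010100101011001 << 1 = 0b110001000111010110101001010110010 = 6592090802

6592090802


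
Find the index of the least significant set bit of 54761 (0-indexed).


0b1101010111101001. Lowest set bit at position 0

0


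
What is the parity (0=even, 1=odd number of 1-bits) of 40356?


0b1001110110100100 has 8 ones => parity 0

0


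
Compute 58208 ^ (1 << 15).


58208 ^ (1 << 15) = 58208 ^ 32768 = 25440

25440


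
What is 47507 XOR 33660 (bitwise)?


0b1011100110010011 ^ 0b1000001101111100 = 0b11101011101111 = 15087

15087


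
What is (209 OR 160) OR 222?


Step 1: 209 | 160 = 241
Step 2: 241 | 222 = 255

255


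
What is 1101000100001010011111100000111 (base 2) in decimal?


1101000100001010011111100000111 in decimal = 1753562887

1753562887


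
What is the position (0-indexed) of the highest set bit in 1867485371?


0b1101111010011111001000010111011. Highest set bit at position 30

30


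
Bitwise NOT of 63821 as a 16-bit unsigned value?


~0b1111100101001101 = 0b11010110010 = 1714 (16-bit unsigned)

1714


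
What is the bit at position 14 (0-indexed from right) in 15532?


0b11110010101100, position 14 = 0

0


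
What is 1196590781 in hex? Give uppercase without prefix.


1196590781 = 475286BD hex

475286BD


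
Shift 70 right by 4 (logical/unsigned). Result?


0b1000110 >> 4 = 0b100 = 4

4


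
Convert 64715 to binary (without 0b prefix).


64715 = 1111110011001011 in binary

1111110011001011


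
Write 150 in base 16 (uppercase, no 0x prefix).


150 = 96 hex

96


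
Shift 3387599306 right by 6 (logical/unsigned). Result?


0b11001001111010101010100111001010 >> 6 = 0b11001001111010101010100111 = 52931239

52931239


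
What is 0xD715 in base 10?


D715 hex = 55061 decimal

55061


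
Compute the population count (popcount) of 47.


0b101111 has 5 set bits

5


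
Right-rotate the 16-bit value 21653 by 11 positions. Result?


Rotate 0b101010010010101 right by 11 (16-bit) = 0b1001001010101010 = 37546

37546


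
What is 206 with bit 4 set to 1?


206 | (1 << 4) = 206 | 16 = 222

222


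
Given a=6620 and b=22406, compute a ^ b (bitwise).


6620 ^ 22406 = 20058

20058


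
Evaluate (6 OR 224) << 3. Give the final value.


Step 1: 6 | 224 = 230
Step 2: 230 << 3 = 1840

1840


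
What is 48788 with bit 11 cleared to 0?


48788 & ~(1 << 11) = 46740

46740


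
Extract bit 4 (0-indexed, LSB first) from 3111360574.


0b10111001011100111001100000111110, position 4 = 1

1


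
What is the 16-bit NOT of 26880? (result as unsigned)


~0b110100100000000 = 0b1001011011111111 = 38655 (16-bit unsigned)

38655


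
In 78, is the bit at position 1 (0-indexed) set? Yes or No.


0b1001110, bit 1 = 1. Yes

Yes


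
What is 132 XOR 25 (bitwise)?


0b10000100 ^ 0b11001 = 0b10011101 = 157

157


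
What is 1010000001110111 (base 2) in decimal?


1010000001110111 in decimal = 41079

41079


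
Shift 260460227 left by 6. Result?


0b1111100001100100111011000011 << 6 = 0b1111100001100100111011000011000000 = 16669454528

16669454528


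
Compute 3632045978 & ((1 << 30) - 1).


3632045978 & 1073741823 = 410820506

410820506


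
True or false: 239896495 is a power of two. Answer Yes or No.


0b1110010011001000011110101111. Multiple bits set => No

No


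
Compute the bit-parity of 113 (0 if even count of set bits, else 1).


0b1110001 has 4 ones => parity 0

0


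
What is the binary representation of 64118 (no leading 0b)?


64118 = 1111101001110110 in binary

1111101001110110


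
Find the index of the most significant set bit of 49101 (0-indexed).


0b1011111111001101. Highest set bit at position 15

15


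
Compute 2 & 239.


0b10 & 0b11101111 = 0b10 = 2

2


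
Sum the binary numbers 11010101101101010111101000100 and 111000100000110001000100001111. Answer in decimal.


11010101101101010111101000100 + 111000100000110001000100001111 = 1010011001110011100000001010011 = 1396293715

1396293715


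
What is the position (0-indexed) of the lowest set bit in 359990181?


0b10101011101010000001110100101. Lowest set bit at position 0

0


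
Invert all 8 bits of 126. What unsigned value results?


126 ^ 255 = 129

129


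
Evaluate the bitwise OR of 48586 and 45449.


0b1011110111001010 | 0b1011000110001001 = 0b1011110111001011 = 48587

48587


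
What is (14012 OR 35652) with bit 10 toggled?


Step 1: 14012 | 35652 = 49148
Step 2: 49148 ^ (1 << 10) = 49148 ^ 1024 = 48124

48124


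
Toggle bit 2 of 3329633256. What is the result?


3329633256 ^ (1 << 2) = 3329633256 ^ 4 = 3329633260

3329633260


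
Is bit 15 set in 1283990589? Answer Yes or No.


0b1001100100010000010010000111101, bit 15 = 0. No

No


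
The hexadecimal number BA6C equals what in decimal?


BA6C hex = 47724 decimal

47724


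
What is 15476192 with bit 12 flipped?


15476192 ^ (1 << 12) = 15476192 ^ 4096 = 15480288

15480288


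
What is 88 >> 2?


0b1011000 >> 2 = 0b10110 = 22

22


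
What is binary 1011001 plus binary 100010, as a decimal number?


1011001 + 100010 = 1111011 = 123

123


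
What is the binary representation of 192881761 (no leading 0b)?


192881761 = 1011011111110010010001100001 in binary

1011011111110010010001100001


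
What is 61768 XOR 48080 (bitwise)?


0b1111000101001000 ^ 0b1011101111010000 = 0b100101010011000 = 19096

19096


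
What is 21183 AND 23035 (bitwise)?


0b101001010111111 & 0b101100111111011 = 0b101000010111011 = 20667

20667


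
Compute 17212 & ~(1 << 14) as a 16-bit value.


17212 & ~(1 << 14) = 828

828


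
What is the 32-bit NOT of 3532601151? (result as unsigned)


~0b11010010100011110011011100111111 = 0b101101011100001100100011000000 = 762366144 (32-bit unsigned)

762366144


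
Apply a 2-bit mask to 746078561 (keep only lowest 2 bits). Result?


746078561 & 3 = 1

1


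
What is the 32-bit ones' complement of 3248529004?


3248529004 ^ 4294967295 = 1046438291

1046438291


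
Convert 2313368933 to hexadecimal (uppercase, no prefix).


2313368933 = 89E33565 hex

89E33565


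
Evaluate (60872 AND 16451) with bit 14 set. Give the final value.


Step 1: 60872 & 16451 = 16448
Step 2: 16448 | (1 << 14) = 16448 | 16384 = 16448

16448


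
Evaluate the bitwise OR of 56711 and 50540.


0b1101110110000111 | 0b1100010101101100 = 0b1101110111101111 = 56815

56815


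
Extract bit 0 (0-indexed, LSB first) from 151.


0b10010111, position 0 = 1

1


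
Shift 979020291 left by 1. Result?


0b111010010110101010101000000011 << 1 = 0b1110100101101010101010000000110 = 1958040582

1958040582


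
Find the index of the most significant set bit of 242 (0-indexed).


0b11110010. Highest set bit at position 7

7


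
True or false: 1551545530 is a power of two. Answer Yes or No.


0b1011100011110101011010010111010. Multiple bits set => No

No


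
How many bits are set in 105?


0b1101001 has 4 set bits

4


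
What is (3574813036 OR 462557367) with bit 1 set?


Step 1: 3574813036 | 462557367 = 3750973951
Step 2: 3750973951 | (1 << 1) = 3750973951 | 2 = 3750973951

3750973951


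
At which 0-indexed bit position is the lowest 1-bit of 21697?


0b101010011000001. Lowest set bit at position 0

0


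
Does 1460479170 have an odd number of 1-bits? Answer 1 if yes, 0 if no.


0b1010111000011010010010011000010 has 13 ones => parity 1

1


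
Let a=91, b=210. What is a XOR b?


91 ^ 210 = 137

137


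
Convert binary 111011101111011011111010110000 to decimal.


111011101111011011111010110000 in decimal = 1002290864

1002290864


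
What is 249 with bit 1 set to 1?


249 | (1 << 1) = 249 | 2 = 251

251


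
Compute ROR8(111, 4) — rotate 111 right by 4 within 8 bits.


Rotate 0b1101111 right by 4 (8-bit) = 0b11110110 = 246

246


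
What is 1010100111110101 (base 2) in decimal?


1010100111110101 in decimal = 43509

43509


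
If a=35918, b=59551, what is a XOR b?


35918 ^ 59551 = 25809

25809


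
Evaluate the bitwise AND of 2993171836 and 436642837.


0b10110010011010000010110101111100 & 0b11010000001101010010000010101 = 0b10010000000000010010000010100 = 301999124

301999124


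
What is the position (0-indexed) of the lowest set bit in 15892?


0b11111000010100. Lowest set bit at position 2

2


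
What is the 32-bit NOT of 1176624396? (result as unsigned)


~0b1000110001000011101110100001100 = 0b10111001110111100010001011110011 = 3118342899 (32-bit unsigned)

3118342899


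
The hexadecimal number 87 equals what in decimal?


87 hex = 135 decimal

135


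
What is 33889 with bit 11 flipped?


33889 ^ (1 << 11) = 33889 ^ 2048 = 35937

35937


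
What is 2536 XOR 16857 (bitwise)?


0b100111101000 ^ 0b100000111011001 = 0b100100000110001 = 18481

18481


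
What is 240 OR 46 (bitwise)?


0b11110000 | 0b101110 = 0b11111110 = 254

254


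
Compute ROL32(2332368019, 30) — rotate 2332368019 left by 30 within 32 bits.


Rotate 0b10001011000001010001110010010011 left by 30 (32-bit) = 0b11100010110000010100011100100100 = 3804317476

3804317476


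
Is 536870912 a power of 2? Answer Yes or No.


0b100000000000000000000000000000. Only one bit set => Yes

Yes


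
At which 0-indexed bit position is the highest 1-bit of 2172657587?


0b10000001100000000001111110110011. Highest set bit at position 31

31


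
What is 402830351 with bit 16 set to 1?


402830351 | (1 << 16) = 402830351 | 65536 = 402895887

402895887


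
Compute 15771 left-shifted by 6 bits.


0b11110110011011 << 6 = 0b11110110011011000000 = 1009344

1009344


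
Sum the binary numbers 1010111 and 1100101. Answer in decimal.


1010111 + 1100101 = 10111100 = 188

188


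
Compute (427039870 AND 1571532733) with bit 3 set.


Step 1: 427039870 & 1571532733 = 421530684
Step 2: 421530684 | (1 << 3) = 421530684 | 8 = 421530684

421530684


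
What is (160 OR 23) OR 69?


Step 1: 160 | 23 = 183
Step 2: 183 | 69 = 247

247


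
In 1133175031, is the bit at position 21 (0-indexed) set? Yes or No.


0b1000011100010101110000011110111, bit 21 = 0. No

No


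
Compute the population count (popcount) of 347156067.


0b10100101100010010111001100011 has 14 set bits

14


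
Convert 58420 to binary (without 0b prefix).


58420 = 1110010000110100 in binary

1110010000110100


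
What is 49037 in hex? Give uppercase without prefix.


49037 = BF8D hex

BF8D


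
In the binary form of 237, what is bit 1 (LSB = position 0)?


0b11101101, position 1 = 0

0


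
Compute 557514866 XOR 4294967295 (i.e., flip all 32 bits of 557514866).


557514866 ^ 4294967295 = 3737452429

3737452429


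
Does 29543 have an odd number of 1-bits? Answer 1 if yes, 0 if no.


0b111001101100111 has 10 ones => parity 0

0


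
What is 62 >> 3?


0b111110 >> 3 = 0b111 = 7

7


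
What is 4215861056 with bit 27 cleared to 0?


4215861056 & ~(1 << 27) = 4081643328

4081643328


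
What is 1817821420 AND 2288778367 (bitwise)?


0b1101100010110011100000011101100 & 0b10001000011010111111110001111111 = 0b1000010010011100000001101100 = 139051116

139051116


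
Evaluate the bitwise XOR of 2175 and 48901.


0b100001111111 ^ 0b1011111100000101 = 0b1011011101111010 = 46970

46970


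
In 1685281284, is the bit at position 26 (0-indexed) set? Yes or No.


0b1100100011100110101101000000100, bit 26 = 1. Yes

Yes


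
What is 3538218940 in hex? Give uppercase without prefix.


3538218940 = D2E4EFBC hex

D2E4EFBC


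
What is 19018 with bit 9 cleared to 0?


19018 & ~(1 << 9) = 18506

18506


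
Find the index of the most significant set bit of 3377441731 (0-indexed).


0b11001001010011111010101111000011. Highest set bit at position 31

31


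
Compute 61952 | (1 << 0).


61952 | (1 << 0) = 61952 | 1 = 61953

61953


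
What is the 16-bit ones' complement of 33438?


33438 ^ 65535 = 32097

32097


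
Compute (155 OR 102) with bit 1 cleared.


Step 1: 155 | 102 = 255
Step 2: 255 & ~(1 << 1) = 253

253


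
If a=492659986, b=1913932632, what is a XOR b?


492659986 ^ 1913932632 = 1867066954

1867066954


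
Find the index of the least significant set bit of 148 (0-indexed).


0b10010100. Lowest set bit at position 2

2


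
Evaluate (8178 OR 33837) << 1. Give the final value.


Step 1: 8178 | 33837 = 40959
Step 2: 40959 << 1 = 81918

81918


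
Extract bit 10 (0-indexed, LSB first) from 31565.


0b111101101001101, position 10 = 0

0


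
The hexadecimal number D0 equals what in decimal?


D0 hex = 208 decimal

208


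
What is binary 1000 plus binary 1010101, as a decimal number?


1000 + 1010101 = 1011101 = 93

93


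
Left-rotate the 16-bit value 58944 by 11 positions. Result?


Rotate 0b1110011001000000 left by 11 (16-bit) = 0b11100110010 = 1842

1842


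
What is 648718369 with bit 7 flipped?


648718369 ^ (1 << 7) = 648718369 ^ 128 = 648718497

648718497


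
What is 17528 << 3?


0b100010001111000 << 3 = 0b100010001111000000 = 140224

140224


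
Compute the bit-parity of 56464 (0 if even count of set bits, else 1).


0b1101110010010000 has 7 ones => parity 1

1


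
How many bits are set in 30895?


0b111100010101111 has 10 set bits

10


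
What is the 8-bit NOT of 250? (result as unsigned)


~0b11111010 = 0b101 = 5 (8-bit unsigned)

5


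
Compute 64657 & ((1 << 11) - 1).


64657 & 2047 = 1169

1169


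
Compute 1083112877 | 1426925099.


0b1000000100011101111110110101101 | 0b1010101000011010010011000101011 = 0b1010101100011111111111110101111 = 1435500463

1435500463


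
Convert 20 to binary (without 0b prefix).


20 = 10100 in binary

10100


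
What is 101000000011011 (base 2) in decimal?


101000000011011 in decimal = 20507

20507


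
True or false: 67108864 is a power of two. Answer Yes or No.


0b100000000000000000000000000. Only one bit set => Yes

Yes


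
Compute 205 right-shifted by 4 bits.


0b11001101 >> 4 = 0b1100 = 12

12


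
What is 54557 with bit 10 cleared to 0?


54557 & ~(1 << 10) = 53533

53533


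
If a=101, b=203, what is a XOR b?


101 ^ 203 = 174

174


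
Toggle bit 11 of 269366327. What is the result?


269366327 ^ (1 << 11) = 269366327 ^ 2048 = 269368375

269368375


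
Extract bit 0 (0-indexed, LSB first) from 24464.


0b101111110010000, position 0 = 0

0


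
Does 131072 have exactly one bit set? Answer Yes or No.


0b100000000000000000. Only one bit set => Yes

Yes


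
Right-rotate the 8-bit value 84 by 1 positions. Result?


Rotate 0b1010100 right by 1 (8-bit) = 0b101010 = 42

42


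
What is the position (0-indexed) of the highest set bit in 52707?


0b1100110111100011. Highest set bit at position 15

15


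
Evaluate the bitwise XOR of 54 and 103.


0b110110 ^ 0b1100111 = 0b1010001 = 81

81


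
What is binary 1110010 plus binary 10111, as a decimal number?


1110010 + 10111 = 10001001 = 137

137


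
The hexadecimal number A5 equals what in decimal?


A5 hex = 165 decimal

165


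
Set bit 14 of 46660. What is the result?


46660 | (1 << 14) = 46660 | 16384 = 63044

63044


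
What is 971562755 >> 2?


0b111001111010001101111100000011 >> 2 = 0b1110011110100011011111000000 = 242890688

242890688


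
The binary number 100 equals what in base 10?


100 in decimal = 4

4


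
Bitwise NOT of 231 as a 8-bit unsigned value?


~0b11100111 = 0b11000 = 24 (8-bit unsigned)

24


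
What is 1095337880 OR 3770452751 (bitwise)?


0b1000001010010011000011110011000 | 0b11100000101111001000101100001111 = 0b11100001111111011000111110011111 = 3791490975

3791490975


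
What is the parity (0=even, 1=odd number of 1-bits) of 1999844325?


0b1110111001100110011001111100101 has 19 ones => parity 1

1


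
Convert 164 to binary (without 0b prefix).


164 = 10100100 in binary

10100100


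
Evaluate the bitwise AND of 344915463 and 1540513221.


0b10100100011101111111000000111 & 0b1011011110100100101110111000101 = 0b10000100000100101110000000101 = 276978693

276978693


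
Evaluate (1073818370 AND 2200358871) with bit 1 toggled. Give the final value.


Step 1: 1073818370 & 2200358871 = 2818
Step 2: 2818 ^ (1 << 1) = 2818 ^ 2 = 2816

2816


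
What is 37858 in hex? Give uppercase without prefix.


37858 = 93E2 hex

93E2


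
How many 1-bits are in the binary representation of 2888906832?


0b10101100001100010011100001010000 has 12 set bits

12


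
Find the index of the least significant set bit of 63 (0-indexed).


0b111111. Lowest set bit at position 0

0


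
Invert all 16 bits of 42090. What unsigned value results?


42090 ^ 65535 = 23445

23445


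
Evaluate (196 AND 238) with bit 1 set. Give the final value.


Step 1: 196 & 238 = 196
Step 2: 196 | (1 << 1) = 196 | 2 = 198

198


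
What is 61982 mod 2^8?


61982 & 255 = 30

30


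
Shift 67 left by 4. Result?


0b1000011 << 4 = 0b10000110000 = 1072

1072


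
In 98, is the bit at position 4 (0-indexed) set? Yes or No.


0b1100010, bit 4 = 0. No

No


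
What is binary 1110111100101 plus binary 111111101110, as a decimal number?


1110111100101 + 111111101110 = 10110111010011 = 11731

11731


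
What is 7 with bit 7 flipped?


7 ^ (1 << 7) = 7 ^ 128 = 135

135


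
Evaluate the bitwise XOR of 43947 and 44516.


0b1010101110101011 ^ 0b1010110111100100 = 0b11001001111 = 1615

1615


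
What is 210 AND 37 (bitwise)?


0b11010010 & 0b100101 = 0b0 = 0

0


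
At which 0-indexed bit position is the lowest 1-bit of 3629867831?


0b11011000010110110110001100110111. Lowest set bit at position 0

0


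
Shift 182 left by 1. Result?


0b10110110 << 1 = 0b101101100 = 364

364


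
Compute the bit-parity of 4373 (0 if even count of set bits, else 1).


0b1000100010101 has 5 ones => parity 1

1


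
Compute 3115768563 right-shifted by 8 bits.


0b10111001101101101101101011110011 >> 8 = 0b101110011011011011011010 = 12170970

12170970


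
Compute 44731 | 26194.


0b1010111010111011 | 0b110011001010010 = 0b1110111011111011 = 61179

61179


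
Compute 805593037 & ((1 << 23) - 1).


805593037 & 8388607 = 286669

286669


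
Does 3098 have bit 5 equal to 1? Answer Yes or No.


0b110000011010, bit 5 = 0. No

No


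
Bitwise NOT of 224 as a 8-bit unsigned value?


~0b11100000 = 0b11111 = 31 (8-bit unsigned)

31


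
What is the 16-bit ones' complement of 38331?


38331 ^ 65535 = 27204

27204


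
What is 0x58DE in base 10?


58DE hex = 22750 decimal

22750


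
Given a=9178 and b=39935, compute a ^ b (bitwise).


9178 ^ 39935 = 47141

47141


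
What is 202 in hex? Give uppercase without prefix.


202 = CA hex

CA


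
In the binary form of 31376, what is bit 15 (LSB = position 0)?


0b111101010010000, position 15 = 0

0


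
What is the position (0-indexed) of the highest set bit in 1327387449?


0b1001111000111100101001100111001. Highest set bit at position 30

30


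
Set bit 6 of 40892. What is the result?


40892 | (1 << 6) = 40892 | 64 = 40956

40956


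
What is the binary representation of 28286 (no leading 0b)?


28286 = 110111001111110 in binary

110111001111110


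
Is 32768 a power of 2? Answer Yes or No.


0b1000000000000000. Only one bit set => Yes

Yes


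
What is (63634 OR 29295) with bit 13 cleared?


Step 1: 63634 | 29295 = 64255
Step 2: 64255 & ~(1 << 13) = 56063

56063


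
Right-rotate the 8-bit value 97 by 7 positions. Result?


Rotate 0b1100001 right by 7 (8-bit) = 0b11000010 = 194

194


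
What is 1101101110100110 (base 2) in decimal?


1101101110100110 in decimal = 56230

56230


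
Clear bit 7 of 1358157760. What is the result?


1358157760 & ~(1 << 7) = 1358157632

1358157632


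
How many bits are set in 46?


0b101110 has 4 set bits

4


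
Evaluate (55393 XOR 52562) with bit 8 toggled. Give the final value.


Step 1: 55393 ^ 52562 = 5427
Step 2: 5427 ^ (1 << 8) = 5427 ^ 256 = 5171

5171


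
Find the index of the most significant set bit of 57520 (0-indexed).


0b1110000010110000. Highest set bit at position 15

15


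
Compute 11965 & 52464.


0b10111010111101 & 0b1100110011110000 = 0b110010110000 = 3248

3248


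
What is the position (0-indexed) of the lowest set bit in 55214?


0b1101011110101110. Lowest set bit at position 1

1


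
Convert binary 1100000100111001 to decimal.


1100000100111001 in decimal = 49465

49465


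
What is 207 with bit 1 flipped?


207 ^ (1 << 1) = 207 ^ 2 = 205

205


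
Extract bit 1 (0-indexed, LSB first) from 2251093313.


0b10000110001011001111010101000001, position 1 = 0

0


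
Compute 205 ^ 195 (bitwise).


0b11001101 ^ 0b11000011 = 0b1110 = 14

14


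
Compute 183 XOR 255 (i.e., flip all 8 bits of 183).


183 ^ 255 = 72

72


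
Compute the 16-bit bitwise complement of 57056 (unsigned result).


~0b1101111011100000 = 0b10000100011111 = 8479 (16-bit unsigned)

8479


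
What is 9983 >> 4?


0b10011011111111 >> 4 = 0b1001101111 = 623

623


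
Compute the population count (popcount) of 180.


0b10110100 has 4 set bits

4


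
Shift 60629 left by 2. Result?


0b1110110011010101 << 2 = 0b111011001101010100 = 242516

242516


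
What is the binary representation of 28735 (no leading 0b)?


28735 = 111000000111111 in binary

111000000111111
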